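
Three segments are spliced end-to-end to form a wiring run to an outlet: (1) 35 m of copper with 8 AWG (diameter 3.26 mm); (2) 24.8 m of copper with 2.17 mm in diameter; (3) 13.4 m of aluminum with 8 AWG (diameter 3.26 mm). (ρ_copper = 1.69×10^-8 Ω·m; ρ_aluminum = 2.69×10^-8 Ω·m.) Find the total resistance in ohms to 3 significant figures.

Seg 1: A = π(3.26/2 mm)² = π(1.6300e-03 m)² = 8.347e-06 m²
R_1 = (1.69×10^-8)(35)/(8.347e-06) = 0.07086 Ω
Seg 2: A = π(d/2)² = π(1.0850e-03 m)² = 3.698e-06 m²
R_2 = (1.69×10^-8)(24.8)/(3.698e-06) = 0.1133 Ω
Seg 3: A = π(3.26/2 mm)² = π(1.6300e-03 m)² = 8.347e-06 m²
R_3 = (2.69×10^-8)(13.4)/(8.347e-06) = 0.04318 Ω
R_total = R_1 + R_2 + R_3 = 0.227 Ω

0.227 Ω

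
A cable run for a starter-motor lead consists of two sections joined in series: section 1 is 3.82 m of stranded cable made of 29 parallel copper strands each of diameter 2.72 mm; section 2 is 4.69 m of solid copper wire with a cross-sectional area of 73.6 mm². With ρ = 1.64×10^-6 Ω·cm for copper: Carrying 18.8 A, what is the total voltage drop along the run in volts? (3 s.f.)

0.0266 V

ρ = 1.64×10^-6 Ω·cm = 1.64×10^-8 Ω·m
Section 1: A_strand = π(1.3600e-03)² = 5.811e-06 m²; R₁ = ρL/(N·A_s) = (1.64×10^-8)(3.82)/(29×5.811e-06) = 3.718×10^-4 Ω
Section 2: A = 73.6 mm² = 7.360e-05 m²
R₂ = (1.64×10^-8)(4.69)/(7.360e-05) = 0.001045 Ω
R = R₁ + R₂ = 0.001417 Ω
V = IR = 18.8 × 0.001417 = 0.0266 V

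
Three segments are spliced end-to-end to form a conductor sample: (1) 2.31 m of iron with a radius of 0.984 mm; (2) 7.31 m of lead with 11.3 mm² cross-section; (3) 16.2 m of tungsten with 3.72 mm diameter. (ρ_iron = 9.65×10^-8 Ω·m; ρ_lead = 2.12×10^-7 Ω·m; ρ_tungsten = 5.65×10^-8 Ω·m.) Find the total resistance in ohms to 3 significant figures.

Seg 1: A = πr² = π(9.8400e-04 m)² = 3.042e-06 m²
R_1 = (9.65×10^-8)(2.31)/(3.042e-06) = 0.07328 Ω
Seg 2: A = 11.3 mm² = 1.130e-05 m²
R_2 = (2.12×10^-7)(7.31)/(1.130e-05) = 0.1371 Ω
Seg 3: A = π(d/2)² = π(1.8600e-03 m)² = 1.087e-05 m²
R_3 = (5.65×10^-8)(16.2)/(1.087e-05) = 0.08421 Ω
R_total = R_1 + R_2 + R_3 = 0.295 Ω

0.295 Ω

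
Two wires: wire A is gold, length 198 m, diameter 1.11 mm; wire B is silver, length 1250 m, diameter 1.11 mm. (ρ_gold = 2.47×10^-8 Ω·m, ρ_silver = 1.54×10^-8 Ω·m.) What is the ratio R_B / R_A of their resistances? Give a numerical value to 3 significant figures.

3.94

R ∝ ρL/d², so R_B/R_A = (ρ_B/ρ_A) × (L_B/L_A)
= (1.54×10^-8/2.47×10^-8) × (1250/198) = 3.94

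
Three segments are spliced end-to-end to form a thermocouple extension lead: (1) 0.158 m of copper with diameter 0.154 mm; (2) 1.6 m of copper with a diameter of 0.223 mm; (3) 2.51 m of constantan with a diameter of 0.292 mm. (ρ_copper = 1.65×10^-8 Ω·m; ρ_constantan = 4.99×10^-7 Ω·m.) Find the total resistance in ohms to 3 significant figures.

Seg 1: A = π(d/2)² = π(7.7000e-05 m)² = 1.863e-08 m²
R_1 = (1.65×10^-8)(0.158)/(1.863e-08) = 0.14 Ω
Seg 2: A = π(d/2)² = π(1.1150e-04 m)² = 3.906e-08 m²
R_2 = (1.65×10^-8)(1.6)/(3.906e-08) = 0.6759 Ω
Seg 3: A = π(d/2)² = π(1.4600e-04 m)² = 6.697e-08 m²
R_3 = (4.99×10^-7)(2.51)/(6.697e-08) = 18.7 Ω
R_total = R_1 + R_2 + R_3 = 19.5 Ω

19.5 Ω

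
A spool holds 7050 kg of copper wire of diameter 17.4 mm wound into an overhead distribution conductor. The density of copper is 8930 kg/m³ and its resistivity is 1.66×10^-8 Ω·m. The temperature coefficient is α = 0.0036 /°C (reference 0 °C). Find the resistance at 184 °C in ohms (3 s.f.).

0.385 Ω

A = π(d/2)² = π(8.7000e-03 m)² = 2.3779e-04 m²
L = m/(density·A) = 7050/(8930×2.3779e-04) = 3320 m
R = ρL/A = (1.66×10^-8)(3320)/(2.3779e-04) = 0.2318 Ω
R(184 °C) = 0.2318 × (1 + 0.0036×184) = 0.385 Ω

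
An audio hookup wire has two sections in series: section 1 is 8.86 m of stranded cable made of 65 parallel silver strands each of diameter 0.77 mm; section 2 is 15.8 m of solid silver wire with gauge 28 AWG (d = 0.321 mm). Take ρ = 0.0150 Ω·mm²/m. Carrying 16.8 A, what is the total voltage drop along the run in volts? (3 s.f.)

49.3 V

ρ = 0.0150 Ω·mm²/m = 1.50×10^-8 Ω·m
Section 1: A_strand = π(3.8500e-04)² = 4.657e-07 m²; R₁ = ρL/(N·A_s) = (1.50×10^-8)(8.86)/(65×4.657e-07) = 0.004391 Ω
Section 2: A = π(0.321/2 mm)² = π(1.6050e-04 m)² = 8.093e-08 m²
R₂ = (1.50×10^-8)(15.8)/(8.093e-08) = 2.929 Ω
R = R₁ + R₂ = 2.933 Ω
V = IR = 16.8 × 2.933 = 49.3 V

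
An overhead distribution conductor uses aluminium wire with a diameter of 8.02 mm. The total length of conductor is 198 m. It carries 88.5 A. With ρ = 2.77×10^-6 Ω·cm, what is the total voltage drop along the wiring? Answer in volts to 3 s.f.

9.61 V

ρ = 2.77×10^-6 Ω·cm = 2.77×10^-8 Ω·m
A = π(d/2)² = π(4.0100e-03 m)² = 5.052e-05 m²
R = ρL/A = (2.77×10^-8)(198)/(5.052e-05) = 0.1086 Ω
V = IR = 88.5 × 0.1086 = 9.61 V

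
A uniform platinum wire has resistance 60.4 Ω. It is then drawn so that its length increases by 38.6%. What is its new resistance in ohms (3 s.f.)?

116 Ω

k = 1 + 38.6/100 = 1.386; volume constant ⇒ A' = A/k, so R' = k²R.
R' = 1.921 × 60.4 = 116 Ω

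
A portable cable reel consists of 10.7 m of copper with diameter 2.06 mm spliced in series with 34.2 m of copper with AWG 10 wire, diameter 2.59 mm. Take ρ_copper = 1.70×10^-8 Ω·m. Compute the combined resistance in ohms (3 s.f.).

Segment 1: A = π(d/2)² = π(1.0300e-03 m)² = 3.333e-06 m²
R₁ = ρL/A = (1.70×10^-8)(10.7)/(3.333e-06) = 0.05458 Ω
Segment 2: A = π(2.59/2 mm)² = π(1.2950e-03 m)² = 5.269e-06 m²
R₂ = (1.70×10^-8)(34.2)/(5.269e-06) = 0.1104 Ω
R = R₁ + R₂ = 0.165 Ω

0.165 Ω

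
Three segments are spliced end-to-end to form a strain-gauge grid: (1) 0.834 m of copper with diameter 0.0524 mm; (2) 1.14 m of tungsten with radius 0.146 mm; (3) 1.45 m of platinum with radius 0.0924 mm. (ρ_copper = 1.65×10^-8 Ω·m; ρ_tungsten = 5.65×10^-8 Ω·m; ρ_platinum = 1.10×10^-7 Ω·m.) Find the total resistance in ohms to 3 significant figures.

Seg 1: A = π(d/2)² = π(2.6200e-05 m)² = 2.157e-09 m²
R_1 = (1.65×10^-8)(0.834)/(2.157e-09) = 6.381 Ω
Seg 2: A = πr² = π(1.4600e-04 m)² = 6.697e-08 m²
R_2 = (5.65×10^-8)(1.14)/(6.697e-08) = 0.9618 Ω
Seg 3: A = πr² = π(9.2400e-05 m)² = 2.682e-08 m²
R_3 = (1.10×10^-7)(1.45)/(2.682e-08) = 5.947 Ω
R_total = R_1 + R_2 + R_3 = 13.3 Ω

13.3 Ω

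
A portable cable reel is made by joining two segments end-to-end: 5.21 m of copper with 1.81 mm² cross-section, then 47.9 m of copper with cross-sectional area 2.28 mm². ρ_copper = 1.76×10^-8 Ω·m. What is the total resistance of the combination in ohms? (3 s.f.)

0.420 Ω

Segment 1: A = 1.81 mm² = 1.810e-06 m²
R₁ = ρL/A = (1.76×10^-8)(5.21)/(1.810e-06) = 0.05066 Ω
Segment 2: A = 2.28 mm² = 2.280e-06 m²
R₂ = (1.76×10^-8)(47.9)/(2.280e-06) = 0.3698 Ω
R = R₁ + R₂ = 0.420 Ω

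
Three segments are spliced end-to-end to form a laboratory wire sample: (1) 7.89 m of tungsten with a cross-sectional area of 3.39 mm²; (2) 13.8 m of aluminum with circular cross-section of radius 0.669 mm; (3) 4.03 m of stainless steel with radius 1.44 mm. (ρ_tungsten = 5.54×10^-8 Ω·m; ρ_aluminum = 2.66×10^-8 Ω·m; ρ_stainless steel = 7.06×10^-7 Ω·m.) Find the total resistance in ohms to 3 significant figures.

0.827 Ω

Seg 1: A = 3.39 mm² = 3.390e-06 m²
R_1 = (5.54×10^-8)(7.89)/(3.390e-06) = 0.1289 Ω
Seg 2: A = πr² = π(6.6900e-04 m)² = 1.406e-06 m²
R_2 = (2.66×10^-8)(13.8)/(1.406e-06) = 0.2611 Ω
Seg 3: A = πr² = π(1.4400e-03 m)² = 6.514e-06 m²
R_3 = (7.06×10^-7)(4.03)/(6.514e-06) = 0.4368 Ω
R_total = R_1 + R_2 + R_3 = 0.827 Ω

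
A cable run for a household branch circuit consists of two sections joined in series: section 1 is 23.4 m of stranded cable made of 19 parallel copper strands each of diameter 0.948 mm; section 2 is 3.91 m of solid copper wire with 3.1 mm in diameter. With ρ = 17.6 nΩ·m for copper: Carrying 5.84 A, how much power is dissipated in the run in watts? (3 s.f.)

1.36 W

ρ = 17.6 nΩ·m = 1.76×10^-8 Ω·m
Section 1: A_strand = π(4.7400e-04)² = 7.058e-07 m²; R₁ = ρL/(N·A_s) = (1.76×10^-8)(23.4)/(19×7.058e-07) = 0.03071 Ω
Section 2: A = π(d/2)² = π(1.5500e-03 m)² = 7.548e-06 m²
R₂ = (1.76×10^-8)(3.91)/(7.548e-06) = 0.009118 Ω
R = R₁ + R₂ = 0.03983 Ω
P = I²R = (5.84)² × 0.03983 = 1.36 W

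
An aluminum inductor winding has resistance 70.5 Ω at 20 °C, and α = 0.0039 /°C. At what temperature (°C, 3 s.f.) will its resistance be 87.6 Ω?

R = R₀(1 + α(T − T₀)) ⇒ T = T₀ + (R/R₀ − 1)/α
T = 20 + (87.6/70.5 − 1)/0.0039 = 20 + (0.2426)/0.0039 = 82.2 °C

82.2 °C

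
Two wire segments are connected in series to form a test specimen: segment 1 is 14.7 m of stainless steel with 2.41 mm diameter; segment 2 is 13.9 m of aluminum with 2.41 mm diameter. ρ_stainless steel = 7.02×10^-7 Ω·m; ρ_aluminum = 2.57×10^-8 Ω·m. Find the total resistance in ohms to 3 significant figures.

2.34 Ω

Segment 1: A = π(d/2)² = π(1.2050e-03 m)² = 4.562e-06 m²
R₁ = ρL/A = (7.02×10^-7)(14.7)/(4.562e-06) = 2.262 Ω
R₂ = (2.57×10^-8)(13.9)/(4.562e-06) = 0.07831 Ω
R = R₁ + R₂ = 2.34 Ω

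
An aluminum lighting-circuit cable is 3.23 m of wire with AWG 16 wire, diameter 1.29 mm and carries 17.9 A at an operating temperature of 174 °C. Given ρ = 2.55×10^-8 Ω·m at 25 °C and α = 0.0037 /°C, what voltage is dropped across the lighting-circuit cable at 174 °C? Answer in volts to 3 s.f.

A = π(1.29/2 mm)² = π(6.4500e-04 m)² = 1.307e-06 m²
R₍25₎ = ρL/A = (2.55×10^-8)(3.23)/(1.307e-06) = 0.06302 Ω
R₍174₎ = R₍25₎(1 + αΔT) = 0.06302 × (1 + 0.0037×149) = 0.09776 Ω
V = IR = 17.9 × 0.09776 = 1.75 V

1.75 V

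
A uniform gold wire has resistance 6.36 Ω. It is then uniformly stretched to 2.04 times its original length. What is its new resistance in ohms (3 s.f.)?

26.5 Ω

Volume constant ⇒ A' = A/k with k = 2.04. R' = ρ(kL)/(A/k) = k²R.
R' = 4.162 × 6.36 = 26.5 Ω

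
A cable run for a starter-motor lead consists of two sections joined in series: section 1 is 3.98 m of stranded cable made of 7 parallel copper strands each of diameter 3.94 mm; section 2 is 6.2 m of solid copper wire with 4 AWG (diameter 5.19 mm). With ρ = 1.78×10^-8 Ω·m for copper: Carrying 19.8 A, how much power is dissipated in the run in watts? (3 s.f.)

Section 1: A_strand = π(1.9700e-03)² = 1.219e-05 m²; R₁ = ρL/(N·A_s) = (1.78×10^-8)(3.98)/(7×1.219e-05) = 8.301×10^-4 Ω
Section 2: A = π(5.19/2 mm)² = π(2.5950e-03 m)² = 2.116e-05 m²
R₂ = (1.78×10^-8)(6.2)/(2.116e-05) = 0.005217 Ω
R = R₁ + R₂ = 0.006047 Ω
P = I²R = (19.8)² × 0.006047 = 2.37 W

2.37 W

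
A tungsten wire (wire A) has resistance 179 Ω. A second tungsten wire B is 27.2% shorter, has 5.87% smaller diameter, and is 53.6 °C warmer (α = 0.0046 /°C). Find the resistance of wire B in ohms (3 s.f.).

183 Ω

R ∝ ρL/d² with ρ ∝ (1+αΔT), so R_B/R_A = (1 − 27.2/100) × (1 − 5.87/100)⁻² × (1 + 0.0046×53.6)
= 0.728 × 1.129 × 1.247 = 1.024
R_B = 1.024 × 179 = 183 Ω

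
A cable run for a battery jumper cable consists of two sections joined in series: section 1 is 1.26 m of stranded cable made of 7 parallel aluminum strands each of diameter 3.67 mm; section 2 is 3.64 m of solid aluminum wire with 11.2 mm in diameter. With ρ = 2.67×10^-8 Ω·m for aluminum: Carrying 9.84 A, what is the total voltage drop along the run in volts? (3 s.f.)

0.0142 V

Section 1: A_strand = π(1.8350e-03)² = 1.058e-05 m²; R₁ = ρL/(N·A_s) = (2.67×10^-8)(1.26)/(7×1.058e-05) = 4.543×10^-4 Ω
Section 2: A = π(d/2)² = π(5.6000e-03 m)² = 9.852e-05 m²
R₂ = (2.67×10^-8)(3.64)/(9.852e-05) = 9.865×10^-4 Ω
R = R₁ + R₂ = 0.001441 Ω
V = IR = 9.84 × 0.001441 = 0.0142 V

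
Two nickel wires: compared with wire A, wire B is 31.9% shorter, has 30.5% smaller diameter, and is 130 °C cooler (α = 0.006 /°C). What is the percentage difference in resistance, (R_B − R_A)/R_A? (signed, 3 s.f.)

-69.0%

R ∝ ρL/d² with ρ ∝ (1+αΔT), so R_B/R_A = (1 − 31.9/100) × (1 − 30.5/100)⁻² × (1 − 0.006×130)
= 0.681 × 2.07 × 0.22 = 0.3102
(R_B − R_A)/R_A = 0.3102 − 1 = -69.0%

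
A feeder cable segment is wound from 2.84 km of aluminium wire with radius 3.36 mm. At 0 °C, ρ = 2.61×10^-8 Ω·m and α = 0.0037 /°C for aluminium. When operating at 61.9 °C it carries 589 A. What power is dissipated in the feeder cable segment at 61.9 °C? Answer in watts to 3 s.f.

8.91×10^5 W

A = πr² = π(3.3600e-03 m)² = 3.547e-05 m²
R₍0₎ = ρL/A = (2.61×10^-8)(2840)/(3.547e-05) = 2.09 Ω
R₍61.9₎ = R₍0₎(1 + αΔT) = 2.09 × (1 + 0.0037×61.9) = 2.569 Ω
P = I²R = (589)² × 2.569 = 8.91×10^5 W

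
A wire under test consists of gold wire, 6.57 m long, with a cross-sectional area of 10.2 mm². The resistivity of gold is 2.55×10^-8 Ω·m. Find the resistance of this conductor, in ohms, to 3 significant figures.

0.0164 Ω

A = 10.2 mm² = 1.020e-05 m²
R = ρL/A = (2.55×10^-8)(6.57 m)/(1.020e-05 m²) = 0.0164 Ω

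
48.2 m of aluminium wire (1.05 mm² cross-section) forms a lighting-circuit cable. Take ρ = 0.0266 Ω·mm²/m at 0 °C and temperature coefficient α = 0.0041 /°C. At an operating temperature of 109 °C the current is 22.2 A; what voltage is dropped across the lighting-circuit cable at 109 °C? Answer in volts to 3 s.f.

ρ = 0.0266 Ω·mm²/m = 2.66×10^-8 Ω·m
A = 1.05 mm² = 1.050e-06 m²
R₍0₎ = ρL/A = (2.66×10^-8)(48.2)/(1.050e-06) = 1.221 Ω
R₍109₎ = R₍0₎(1 + αΔT) = 1.221 × (1 + 0.0041×109) = 1.767 Ω
V = IR = 22.2 × 1.767 = 39.2 V

39.2 V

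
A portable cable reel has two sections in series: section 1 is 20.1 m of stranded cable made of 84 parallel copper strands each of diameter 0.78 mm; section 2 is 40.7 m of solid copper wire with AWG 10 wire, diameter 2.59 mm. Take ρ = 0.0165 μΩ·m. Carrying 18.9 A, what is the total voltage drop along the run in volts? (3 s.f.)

ρ = 0.0165 μΩ·m = 1.65×10^-8 Ω·m
Section 1: A_strand = π(3.9000e-04)² = 4.778e-07 m²; R₁ = ρL/(N·A_s) = (1.65×10^-8)(20.1)/(84×4.778e-07) = 0.008263 Ω
Section 2: A = π(2.59/2 mm)² = π(1.2950e-03 m)² = 5.269e-06 m²
R₂ = (1.65×10^-8)(40.7)/(5.269e-06) = 0.1275 Ω
R = R₁ + R₂ = 0.1357 Ω
V = IR = 18.9 × 0.1357 = 2.57 V

2.57 V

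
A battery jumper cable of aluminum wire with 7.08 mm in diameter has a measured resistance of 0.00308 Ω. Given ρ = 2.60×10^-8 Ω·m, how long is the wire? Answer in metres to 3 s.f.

4.66 m

A = π(d/2)² = π(3.5400e-03 m)² = 3.937e-05 m²
L = RA/ρ = (0.00308)(3.937e-05)/(2.60×10^-8) = 4.66 m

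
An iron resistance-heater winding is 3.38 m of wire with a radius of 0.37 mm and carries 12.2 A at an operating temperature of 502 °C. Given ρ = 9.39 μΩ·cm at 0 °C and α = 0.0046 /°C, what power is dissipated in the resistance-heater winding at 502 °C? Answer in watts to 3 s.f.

ρ = 9.39 μΩ·cm = 9.39×10^-8 Ω·m
A = πr² = π(3.7000e-04 m)² = 4.301e-07 m²
R₍0₎ = ρL/A = (9.39×10^-8)(3.38)/(4.301e-07) = 0.738 Ω
R₍502₎ = R₍0₎(1 + αΔT) = 0.738 × (1 + 0.0046×502) = 2.442 Ω
P = I²R = (12.2)² × 2.442 = 363 W

363 W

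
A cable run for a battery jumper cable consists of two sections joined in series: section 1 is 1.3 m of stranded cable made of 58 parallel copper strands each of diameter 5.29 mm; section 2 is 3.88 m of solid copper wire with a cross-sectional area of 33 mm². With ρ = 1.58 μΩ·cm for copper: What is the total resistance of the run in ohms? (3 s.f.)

0.00187 Ω

ρ = 1.58 μΩ·cm = 1.58×10^-8 Ω·m
Section 1: A_strand = π(2.6450e-03)² = 2.198e-05 m²; R₁ = ρL/(N·A_s) = (1.58×10^-8)(1.3)/(58×2.198e-05) = 1.611×10^-5 Ω
Section 2: A = 33 mm² = 3.300e-05 m²
R₂ = (1.58×10^-8)(3.88)/(3.300e-05) = 0.001858 Ω
R = R₁ + R₂ = 0.00187 Ω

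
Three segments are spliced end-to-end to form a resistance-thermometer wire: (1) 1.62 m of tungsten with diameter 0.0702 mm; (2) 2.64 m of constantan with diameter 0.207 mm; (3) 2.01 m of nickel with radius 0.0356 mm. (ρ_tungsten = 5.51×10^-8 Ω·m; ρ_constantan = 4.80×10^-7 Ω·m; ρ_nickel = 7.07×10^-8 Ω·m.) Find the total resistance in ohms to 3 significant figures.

96.4 Ω

Seg 1: A = π(d/2)² = π(3.5100e-05 m)² = 3.870e-09 m²
R_1 = (5.51×10^-8)(1.62)/(3.870e-09) = 23.06 Ω
Seg 2: A = π(d/2)² = π(1.0350e-04 m)² = 3.365e-08 m²
R_2 = (4.80×10^-7)(2.64)/(3.365e-08) = 37.65 Ω
Seg 3: A = πr² = π(3.5600e-05 m)² = 3.982e-09 m²
R_3 = (7.07×10^-8)(2.01)/(3.982e-09) = 35.69 Ω
R_total = R_1 + R_2 + R_3 = 96.4 Ω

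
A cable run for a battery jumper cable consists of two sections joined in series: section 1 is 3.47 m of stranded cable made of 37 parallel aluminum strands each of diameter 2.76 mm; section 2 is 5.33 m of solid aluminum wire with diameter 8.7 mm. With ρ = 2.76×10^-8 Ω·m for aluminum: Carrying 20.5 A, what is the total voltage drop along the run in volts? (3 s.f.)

Section 1: A_strand = π(1.3800e-03)² = 5.983e-06 m²; R₁ = ρL/(N·A_s) = (2.76×10^-8)(3.47)/(37×5.983e-06) = 4.326×10^-4 Ω
Section 2: A = π(d/2)² = π(4.3500e-03 m)² = 5.945e-05 m²
R₂ = (2.76×10^-8)(5.33)/(5.945e-05) = 0.002475 Ω
R = R₁ + R₂ = 0.002907 Ω
V = IR = 20.5 × 0.002907 = 0.0596 V

0.0596 V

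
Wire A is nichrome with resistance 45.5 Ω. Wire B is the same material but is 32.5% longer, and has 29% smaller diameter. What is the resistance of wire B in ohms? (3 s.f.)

R ∝ L/d², so R_B/R_A = (1 + 32.5/100) × (1 − 29/100)⁻²
= 1.325 × 1.984 = 2.628
R_B = 2.628 × 45.5 = 120 Ω

120 Ω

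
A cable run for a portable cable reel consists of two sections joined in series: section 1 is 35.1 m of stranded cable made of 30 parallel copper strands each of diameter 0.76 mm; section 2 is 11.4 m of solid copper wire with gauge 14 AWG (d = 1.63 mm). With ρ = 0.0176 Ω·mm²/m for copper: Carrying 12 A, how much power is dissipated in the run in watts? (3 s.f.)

20.4 W

ρ = 0.0176 Ω·mm²/m = 1.76×10^-8 Ω·m
Section 1: A_strand = π(3.8000e-04)² = 4.536e-07 m²; R₁ = ρL/(N·A_s) = (1.76×10^-8)(35.1)/(30×4.536e-07) = 0.04539 Ω
Section 2: A = π(1.63/2 mm)² = π(8.1500e-04 m)² = 2.087e-06 m²
R₂ = (1.76×10^-8)(11.4)/(2.087e-06) = 0.09615 Ω
R = R₁ + R₂ = 0.1415 Ω
P = I²R = (12)² × 0.1415 = 20.4 W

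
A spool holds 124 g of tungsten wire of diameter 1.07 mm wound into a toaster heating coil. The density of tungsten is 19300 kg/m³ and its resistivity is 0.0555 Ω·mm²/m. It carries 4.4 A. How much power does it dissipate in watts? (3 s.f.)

ρ = 0.0555 Ω·mm²/m = 5.55×10^-8 Ω·m
A = π(d/2)² = π(5.3500e-04 m)² = 8.9920e-07 m²
L = m/(density·A) = 0.124/(19300×8.9920e-07) = 7.145 m
R = ρL/A = (5.55×10^-8)(7.145)/(8.9920e-07) = 0.441 Ω
P = I²R = (4.4)² × 0.441 = 8.54 W

8.54 W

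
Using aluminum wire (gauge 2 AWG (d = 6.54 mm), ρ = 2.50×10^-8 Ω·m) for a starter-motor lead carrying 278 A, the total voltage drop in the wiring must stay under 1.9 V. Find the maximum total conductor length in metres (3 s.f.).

9.18 m

A = π(6.54/2 mm)² = π(3.2700e-03 m)² = 3.359e-05 m²
L_max = V_max·A/(1·ρI) = (1.9)(3.359e-05)/(2.50×10^-8×278) = 9.18 m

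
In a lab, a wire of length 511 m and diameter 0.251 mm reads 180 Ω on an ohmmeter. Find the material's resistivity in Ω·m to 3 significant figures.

A = π(d/2)² = π(1.2550e-04 m)² = 4.948e-08 m²
ρ = RA/L = (180)(4.948e-08)/(511) = 1.74×10^-8 Ω·m

1.74×10^-8 Ω·m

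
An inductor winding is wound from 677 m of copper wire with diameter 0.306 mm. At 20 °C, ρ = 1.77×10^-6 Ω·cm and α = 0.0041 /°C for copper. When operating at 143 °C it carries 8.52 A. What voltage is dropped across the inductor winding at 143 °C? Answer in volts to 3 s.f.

ρ = 1.77×10^-6 Ω·cm = 1.77×10^-8 Ω·m
A = π(d/2)² = π(1.5300e-04 m)² = 7.354e-08 m²
R₍20₎ = ρL/A = (1.77×10^-8)(677)/(7.354e-08) = 162.9 Ω
R₍143₎ = R₍20₎(1 + αΔT) = 162.9 × (1 + 0.0041×123) = 245.1 Ω
V = IR = 8.52 × 245.1 = 2090 V

2090 V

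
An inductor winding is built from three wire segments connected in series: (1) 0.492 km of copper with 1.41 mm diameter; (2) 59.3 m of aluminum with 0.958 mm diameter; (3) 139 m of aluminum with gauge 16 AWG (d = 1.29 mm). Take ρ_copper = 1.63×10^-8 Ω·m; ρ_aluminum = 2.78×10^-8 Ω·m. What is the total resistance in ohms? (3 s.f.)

10.4 Ω

Seg 1: A = π(d/2)² = π(7.0500e-04 m)² = 1.561e-06 m²
R_1 = (1.63×10^-8)(492)/(1.561e-06) = 5.136 Ω
Seg 2: A = π(d/2)² = π(4.7900e-04 m)² = 7.208e-07 m²
R_2 = (2.78×10^-8)(59.3)/(7.208e-07) = 2.287 Ω
Seg 3: A = π(1.29/2 mm)² = π(6.4500e-04 m)² = 1.307e-06 m²
R_3 = (2.78×10^-8)(139)/(1.307e-06) = 2.957 Ω
R_total = R_1 + R_2 + R_3 = 10.4 Ω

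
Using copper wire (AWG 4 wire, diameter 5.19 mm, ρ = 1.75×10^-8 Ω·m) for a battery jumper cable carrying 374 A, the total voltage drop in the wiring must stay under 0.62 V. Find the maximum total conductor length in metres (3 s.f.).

2.00 m

A = π(5.19/2 mm)² = π(2.5950e-03 m)² = 2.116e-05 m²
L_max = V_max·A/(1·ρI) = (0.62)(2.116e-05)/(1.75×10^-8×374) = 2.00 m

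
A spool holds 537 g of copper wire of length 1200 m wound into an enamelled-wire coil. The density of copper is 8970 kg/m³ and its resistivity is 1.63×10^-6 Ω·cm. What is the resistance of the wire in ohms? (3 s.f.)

ρ = 1.63×10^-6 Ω·cm = 1.63×10^-8 Ω·m
A = m/(density·L) = 0.537/(8970×1200) = 4.9889e-08 m²
R = ρL/A = (1.63×10^-8)(1200)/(4.9889e-08) = 392 Ω

392 Ω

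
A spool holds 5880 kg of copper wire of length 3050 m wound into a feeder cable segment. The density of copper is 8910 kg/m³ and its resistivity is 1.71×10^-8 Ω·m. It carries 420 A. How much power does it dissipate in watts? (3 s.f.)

A = m/(density·L) = 5880/(8910×3050) = 2.1637e-04 m²
R = ρL/A = (1.71×10^-8)(3050)/(2.1637e-04) = 0.241 Ω
P = I²R = (420)² × 0.241 = 42500 W

42500 W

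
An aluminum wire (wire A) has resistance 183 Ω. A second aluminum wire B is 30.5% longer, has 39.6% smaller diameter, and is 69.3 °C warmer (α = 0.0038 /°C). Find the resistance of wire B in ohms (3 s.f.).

R ∝ ρL/d² with ρ ∝ (1+αΔT), so R_B/R_A = (1 + 30.5/100) × (1 − 39.6/100)⁻² × (1 + 0.0038×69.3)
= 1.305 × 2.741 × 1.263 = 4.519
R_B = 4.519 × 183 = 827 Ω

827 Ω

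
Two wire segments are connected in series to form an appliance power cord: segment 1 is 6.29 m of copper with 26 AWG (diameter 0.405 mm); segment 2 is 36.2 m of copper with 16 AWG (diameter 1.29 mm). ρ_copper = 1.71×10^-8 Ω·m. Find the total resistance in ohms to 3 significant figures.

1.31 Ω

Segment 1: A = π(0.405/2 mm)² = π(2.0250e-04 m)² = 1.288e-07 m²
R₁ = ρL/A = (1.71×10^-8)(6.29)/(1.288e-07) = 0.8349 Ω
Segment 2: A = π(1.29/2 mm)² = π(6.4500e-04 m)² = 1.307e-06 m²
R₂ = (1.71×10^-8)(36.2)/(1.307e-06) = 0.4736 Ω
R = R₁ + R₂ = 1.31 Ω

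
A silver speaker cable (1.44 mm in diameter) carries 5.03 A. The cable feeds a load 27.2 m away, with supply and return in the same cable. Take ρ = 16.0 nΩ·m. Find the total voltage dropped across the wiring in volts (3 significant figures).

2.69 V

ρ = 16.0 nΩ·m = 1.60×10^-8 Ω·m
A = π(d/2)² = π(7.2000e-04 m)² = 1.629e-06 m²
Total conductor length (both ways) L = 2 × 27.2 = 54.4 m
R = ρL/A = (1.60×10^-8)(54.4)/(1.629e-06) = 0.5344 Ω
V = IR = 5.03 × 0.5344 = 2.69 V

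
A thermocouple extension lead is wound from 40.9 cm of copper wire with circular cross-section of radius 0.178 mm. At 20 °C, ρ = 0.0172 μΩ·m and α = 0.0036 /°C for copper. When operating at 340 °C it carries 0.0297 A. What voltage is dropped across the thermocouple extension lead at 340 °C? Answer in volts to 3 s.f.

ρ = 0.0172 μΩ·m = 1.72×10^-8 Ω·m
A = πr² = π(1.7800e-04 m)² = 9.954e-08 m²
R₍20₎ = ρL/A = (1.72×10^-8)(0.409)/(9.954e-08) = 0.07067 Ω
R₍340₎ = R₍20₎(1 + αΔT) = 0.07067 × (1 + 0.0036×320) = 0.1521 Ω
V = IR = 0.0297 × 0.1521 = 0.00452 V

0.00452 V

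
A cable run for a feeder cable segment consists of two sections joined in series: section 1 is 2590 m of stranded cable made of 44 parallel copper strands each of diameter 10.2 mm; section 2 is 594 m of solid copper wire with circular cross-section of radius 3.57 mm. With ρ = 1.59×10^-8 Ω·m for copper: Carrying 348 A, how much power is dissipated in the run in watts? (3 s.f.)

Section 1: A_strand = π(5.1000e-03)² = 8.171e-05 m²; R₁ = ρL/(N·A_s) = (1.59×10^-8)(2590)/(44×8.171e-05) = 0.01145 Ω
Section 2: A = πr² = π(3.5700e-03 m)² = 4.004e-05 m²
R₂ = (1.59×10^-8)(594)/(4.004e-05) = 0.2359 Ω
R = R₁ + R₂ = 0.2473 Ω
P = I²R = (348)² × 0.2473 = 30000 W

30000 W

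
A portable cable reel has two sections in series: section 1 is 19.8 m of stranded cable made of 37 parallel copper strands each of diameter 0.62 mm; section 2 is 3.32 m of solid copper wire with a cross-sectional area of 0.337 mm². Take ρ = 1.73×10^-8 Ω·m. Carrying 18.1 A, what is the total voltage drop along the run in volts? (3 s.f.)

3.64 V

Section 1: A_strand = π(3.1000e-04)² = 3.019e-07 m²; R₁ = ρL/(N·A_s) = (1.73×10^-8)(19.8)/(37×3.019e-07) = 0.03066 Ω
Section 2: A = 0.337 mm² = 3.370e-07 m²
R₂ = (1.73×10^-8)(3.32)/(3.370e-07) = 0.1704 Ω
R = R₁ + R₂ = 0.2011 Ω
V = IR = 18.1 × 0.2011 = 3.64 V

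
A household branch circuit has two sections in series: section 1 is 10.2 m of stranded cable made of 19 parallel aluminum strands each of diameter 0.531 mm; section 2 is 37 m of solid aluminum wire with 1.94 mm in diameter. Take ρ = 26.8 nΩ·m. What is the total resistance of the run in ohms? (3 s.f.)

0.400 Ω

ρ = 26.8 nΩ·m = 2.68×10^-8 Ω·m
Section 1: A_strand = π(2.6550e-04)² = 2.215e-07 m²; R₁ = ρL/(N·A_s) = (2.68×10^-8)(10.2)/(19×2.215e-07) = 0.06497 Ω
Section 2: A = π(d/2)² = π(9.7000e-04 m)² = 2.956e-06 m²
R₂ = (2.68×10^-8)(37)/(2.956e-06) = 0.3355 Ω
R = R₁ + R₂ = 0.400 Ω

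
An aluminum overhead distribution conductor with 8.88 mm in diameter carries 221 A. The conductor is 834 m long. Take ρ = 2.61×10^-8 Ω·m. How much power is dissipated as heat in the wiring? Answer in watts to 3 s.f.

17200 W

A = π(d/2)² = π(4.4400e-03 m)² = 6.193e-05 m²
R = ρL/A = (2.61×10^-8)(834)/(6.193e-05) = 0.3515 Ω
P = I²R = (221)² × 0.3515 = 17200 W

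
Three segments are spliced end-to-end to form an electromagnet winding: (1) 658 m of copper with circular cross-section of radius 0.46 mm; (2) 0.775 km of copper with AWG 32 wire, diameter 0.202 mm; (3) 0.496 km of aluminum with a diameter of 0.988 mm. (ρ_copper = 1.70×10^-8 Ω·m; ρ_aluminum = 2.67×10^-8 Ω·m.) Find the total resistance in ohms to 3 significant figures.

445 Ω

Seg 1: A = πr² = π(4.6000e-04 m)² = 6.648e-07 m²
R_1 = (1.70×10^-8)(658)/(6.648e-07) = 16.83 Ω
Seg 2: A = π(0.202/2 mm)² = π(1.0100e-04 m)² = 3.205e-08 m²
R_2 = (1.70×10^-8)(775)/(3.205e-08) = 411.1 Ω
Seg 3: A = π(d/2)² = π(4.9400e-04 m)² = 7.667e-07 m²
R_3 = (2.67×10^-8)(496)/(7.667e-07) = 17.27 Ω
R_total = R_1 + R_2 + R_3 = 445 Ω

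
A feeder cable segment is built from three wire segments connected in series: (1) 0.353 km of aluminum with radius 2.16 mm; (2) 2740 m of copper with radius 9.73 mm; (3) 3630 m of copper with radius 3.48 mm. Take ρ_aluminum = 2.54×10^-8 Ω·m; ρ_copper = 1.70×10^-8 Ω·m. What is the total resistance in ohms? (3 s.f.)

Seg 1: A = πr² = π(2.1600e-03 m)² = 1.466e-05 m²
R_1 = (2.54×10^-8)(353)/(1.466e-05) = 0.6117 Ω
Seg 2: A = πr² = π(9.7300e-03 m)² = 2.974e-04 m²
R_2 = (1.70×10^-8)(2740)/(2.974e-04) = 0.1566 Ω
Seg 3: A = πr² = π(3.4800e-03 m)² = 3.805e-05 m²
R_3 = (1.70×10^-8)(3630)/(3.805e-05) = 1.622 Ω
R_total = R_1 + R_2 + R_3 = 2.39 Ω

2.39 Ω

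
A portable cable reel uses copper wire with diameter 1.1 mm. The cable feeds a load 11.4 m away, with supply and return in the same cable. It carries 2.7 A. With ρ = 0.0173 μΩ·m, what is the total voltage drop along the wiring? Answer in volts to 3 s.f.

1.12 V

ρ = 0.0173 μΩ·m = 1.73×10^-8 Ω·m
A = π(d/2)² = π(5.5000e-04 m)² = 9.503e-07 m²
Total conductor length (both ways) L = 2 × 11.4 = 22.8 m
R = ρL/A = (1.73×10^-8)(22.8)/(9.503e-07) = 0.4151 Ω
V = IR = 2.7 × 0.4151 = 1.12 V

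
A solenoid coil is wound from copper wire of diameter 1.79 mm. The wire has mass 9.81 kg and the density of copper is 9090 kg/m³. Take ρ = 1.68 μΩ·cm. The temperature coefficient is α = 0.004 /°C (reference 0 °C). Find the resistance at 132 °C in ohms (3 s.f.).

4.37 Ω

ρ = 1.68 μΩ·cm = 1.68×10^-8 Ω·m
A = π(d/2)² = π(8.9500e-04 m)² = 2.5165e-06 m²
L = m/(density·A) = 9.81/(9090×2.5165e-06) = 428.9 m
R = ρL/A = (1.68×10^-8)(428.9)/(2.5165e-06) = 2.863 Ω
R(132 °C) = 2.863 × (1 + 0.004×132) = 4.37 Ω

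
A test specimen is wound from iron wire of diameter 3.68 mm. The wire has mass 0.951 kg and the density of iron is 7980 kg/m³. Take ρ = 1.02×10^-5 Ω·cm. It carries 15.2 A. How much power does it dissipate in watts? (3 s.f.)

ρ = 1.02×10^-5 Ω·cm = 1.02×10^-7 Ω·m
A = π(d/2)² = π(1.8400e-03 m)² = 1.0636e-05 m²
L = m/(density·A) = 0.951/(7980×1.0636e-05) = 11.2 m
R = ρL/A = (1.02×10^-7)(11.2)/(1.0636e-05) = 0.1075 Ω
P = I²R = (15.2)² × 0.1075 = 24.8 W

24.8 W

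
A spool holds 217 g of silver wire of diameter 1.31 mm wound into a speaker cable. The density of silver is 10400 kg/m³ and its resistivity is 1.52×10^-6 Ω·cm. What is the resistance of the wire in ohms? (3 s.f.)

0.175 Ω

ρ = 1.52×10^-6 Ω·cm = 1.52×10^-8 Ω·m
A = π(d/2)² = π(6.5500e-04 m)² = 1.3478e-06 m²
L = m/(density·A) = 0.217/(10400×1.3478e-06) = 15.48 m
R = ρL/A = (1.52×10^-8)(15.48)/(1.3478e-06) = 0.175 Ω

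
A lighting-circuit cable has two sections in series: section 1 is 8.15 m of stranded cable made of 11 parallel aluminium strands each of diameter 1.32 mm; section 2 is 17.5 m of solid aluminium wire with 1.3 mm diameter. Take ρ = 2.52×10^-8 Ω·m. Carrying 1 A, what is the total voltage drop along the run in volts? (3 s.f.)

0.346 V

Section 1: A_strand = π(6.6000e-04)² = 1.368e-06 m²; R₁ = ρL/(N·A_s) = (2.52×10^-8)(8.15)/(11×1.368e-06) = 0.01364 Ω
Section 2: A = π(d/2)² = π(6.5000e-04 m)² = 1.327e-06 m²
R₂ = (2.52×10^-8)(17.5)/(1.327e-06) = 0.3322 Ω
R = R₁ + R₂ = 0.3459 Ω
V = IR = 1 × 0.3459 = 0.346 V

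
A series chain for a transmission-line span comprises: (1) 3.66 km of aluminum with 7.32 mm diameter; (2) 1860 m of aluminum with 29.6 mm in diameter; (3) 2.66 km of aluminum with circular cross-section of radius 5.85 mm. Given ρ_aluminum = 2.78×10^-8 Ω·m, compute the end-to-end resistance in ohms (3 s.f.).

3.18 Ω

Seg 1: A = π(d/2)² = π(3.6600e-03 m)² = 4.208e-05 m²
R_1 = (2.78×10^-8)(3660)/(4.208e-05) = 2.418 Ω
Seg 2: A = π(d/2)² = π(1.4800e-02 m)² = 6.881e-04 m²
R_2 = (2.78×10^-8)(1860)/(6.881e-04) = 0.07514 Ω
Seg 3: A = πr² = π(5.8500e-03 m)² = 1.075e-04 m²
R_3 = (2.78×10^-8)(2660)/(1.075e-04) = 0.6878 Ω
R_total = R_1 + R_2 + R_3 = 3.18 Ω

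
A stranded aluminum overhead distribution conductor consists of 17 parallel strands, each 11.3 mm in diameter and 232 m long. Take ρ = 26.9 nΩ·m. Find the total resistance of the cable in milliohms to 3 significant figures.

ρ = 26.9 nΩ·m = 2.69×10^-8 Ω·m
A_strand = π(5.6500e-03 m)² = 1.003e-04 m²
R_strand = ρL/A = (2.69×10^-8)(232)/(1.003e-04) = 0.06223 Ω
R_total = R_strand/N = 0.06223/17 = 3.66 mΩ

3.66 mΩ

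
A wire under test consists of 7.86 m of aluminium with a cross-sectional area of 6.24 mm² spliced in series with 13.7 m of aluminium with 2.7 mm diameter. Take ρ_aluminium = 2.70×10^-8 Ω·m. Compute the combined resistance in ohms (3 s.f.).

0.0986 Ω

Segment 1: A = 6.24 mm² = 6.240e-06 m²
R₁ = ρL/A = (2.70×10^-8)(7.86)/(6.240e-06) = 0.03401 Ω
Segment 2: A = π(d/2)² = π(1.3500e-03 m)² = 5.726e-06 m²
R₂ = (2.70×10^-8)(13.7)/(5.726e-06) = 0.06461 Ω
R = R₁ + R₂ = 0.0986 Ω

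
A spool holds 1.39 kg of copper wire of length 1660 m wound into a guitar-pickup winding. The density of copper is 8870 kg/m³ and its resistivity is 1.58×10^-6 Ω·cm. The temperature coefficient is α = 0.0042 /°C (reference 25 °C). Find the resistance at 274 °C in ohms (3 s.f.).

ρ = 1.58×10^-6 Ω·cm = 1.58×10^-8 Ω·m
A = m/(density·L) = 1.39/(8870×1660) = 9.4402e-08 m²
R = ρL/A = (1.58×10^-8)(1660)/(9.4402e-08) = 277.8 Ω
R(274 °C) = 277.8 × (1 + 0.0042×249) = 568 Ω

568 Ω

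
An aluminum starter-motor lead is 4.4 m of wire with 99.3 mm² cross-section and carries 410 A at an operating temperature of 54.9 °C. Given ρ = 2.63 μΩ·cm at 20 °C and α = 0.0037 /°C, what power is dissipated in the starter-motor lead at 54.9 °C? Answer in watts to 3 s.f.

ρ = 2.63 μΩ·cm = 2.63×10^-8 Ω·m
A = 99.3 mm² = 9.930e-05 m²
R₍20₎ = ρL/A = (2.63×10^-8)(4.4)/(9.930e-05) = 0.001165 Ω
R₍54.9₎ = R₍20₎(1 + αΔT) = 0.001165 × (1 + 0.0037×34.9) = 0.001316 Ω
P = I²R = (410)² × 0.001316 = 221 W

221 W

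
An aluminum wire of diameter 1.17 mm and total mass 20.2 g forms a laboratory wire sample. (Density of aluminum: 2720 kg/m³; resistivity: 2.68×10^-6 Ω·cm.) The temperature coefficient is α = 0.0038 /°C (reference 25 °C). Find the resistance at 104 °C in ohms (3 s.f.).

0.224 Ω

ρ = 2.68×10^-6 Ω·cm = 2.68×10^-8 Ω·m
A = π(d/2)² = π(5.8500e-04 m)² = 1.0751e-06 m²
L = m/(density·A) = 0.0202/(2720×1.0751e-06) = 6.907 m
R = ρL/A = (2.68×10^-8)(6.907)/(1.0751e-06) = 0.1722 Ω
R(104 °C) = 0.1722 × (1 + 0.0038×79) = 0.224 Ω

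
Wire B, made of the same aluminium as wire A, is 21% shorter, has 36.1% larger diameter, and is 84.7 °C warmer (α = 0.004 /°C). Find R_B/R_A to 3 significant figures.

R ∝ ρL/d² with ρ ∝ (1+αΔT), so R_B/R_A = (1 − 21/100) × (1 + 36.1/100)⁻² × (1 + 0.004×84.7)
= 0.79 × 0.5399 × 1.339 = 0.571

0.571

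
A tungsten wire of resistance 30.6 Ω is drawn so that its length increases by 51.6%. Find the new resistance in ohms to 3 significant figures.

k = 1 + 51.6/100 = 1.516; volume constant ⇒ A' = A/k, so R' = k²R.
R' = 2.298 × 30.6 = 70.3 Ω

70.3 Ω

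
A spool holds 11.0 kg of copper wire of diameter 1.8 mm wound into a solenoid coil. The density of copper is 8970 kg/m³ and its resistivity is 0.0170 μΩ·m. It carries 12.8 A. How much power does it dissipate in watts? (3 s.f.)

ρ = 0.0170 μΩ·m = 1.70×10^-8 Ω·m
A = π(d/2)² = π(9.0000e-04 m)² = 2.5447e-06 m²
L = m/(density·A) = 11/(8970×2.5447e-06) = 481.9 m
R = ρL/A = (1.70×10^-8)(481.9)/(2.5447e-06) = 3.219 Ω
P = I²R = (12.8)² × 3.219 = 527 W

527 W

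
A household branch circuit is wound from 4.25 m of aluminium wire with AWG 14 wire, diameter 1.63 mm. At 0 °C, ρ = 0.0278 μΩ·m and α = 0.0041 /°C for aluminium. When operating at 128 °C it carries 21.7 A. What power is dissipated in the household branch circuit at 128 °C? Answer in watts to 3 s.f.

40.7 W

ρ = 0.0278 μΩ·m = 2.78×10^-8 Ω·m
A = π(1.63/2 mm)² = π(8.1500e-04 m)² = 2.087e-06 m²
R₍0₎ = ρL/A = (2.78×10^-8)(4.25)/(2.087e-06) = 0.05662 Ω
R₍128₎ = R₍0₎(1 + αΔT) = 0.05662 × (1 + 0.0041×128) = 0.08633 Ω
P = I²R = (21.7)² × 0.08633 = 40.7 W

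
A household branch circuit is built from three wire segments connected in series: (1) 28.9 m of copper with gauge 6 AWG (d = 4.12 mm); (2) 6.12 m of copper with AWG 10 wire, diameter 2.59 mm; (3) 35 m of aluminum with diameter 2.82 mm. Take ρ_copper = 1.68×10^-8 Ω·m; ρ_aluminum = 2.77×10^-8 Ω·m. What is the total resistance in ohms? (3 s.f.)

0.211 Ω

Seg 1: A = π(4.12/2 mm)² = π(2.0600e-03 m)² = 1.333e-05 m²
R_1 = (1.68×10^-8)(28.9)/(1.333e-05) = 0.03642 Ω
Seg 2: A = π(2.59/2 mm)² = π(1.2950e-03 m)² = 5.269e-06 m²
R_2 = (1.68×10^-8)(6.12)/(5.269e-06) = 0.01952 Ω
Seg 3: A = π(d/2)² = π(1.4100e-03 m)² = 6.246e-06 m²
R_3 = (2.77×10^-8)(35)/(6.246e-06) = 0.1552 Ω
R_total = R_1 + R_2 + R_3 = 0.211 Ω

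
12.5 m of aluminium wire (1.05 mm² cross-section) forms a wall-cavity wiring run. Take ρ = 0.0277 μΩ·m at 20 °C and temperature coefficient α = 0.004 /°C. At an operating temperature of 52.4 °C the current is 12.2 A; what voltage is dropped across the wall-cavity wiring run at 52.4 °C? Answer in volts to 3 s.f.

ρ = 0.0277 μΩ·m = 2.77×10^-8 Ω·m
A = 1.05 mm² = 1.050e-06 m²
R₍20₎ = ρL/A = (2.77×10^-8)(12.5)/(1.050e-06) = 0.3298 Ω
R₍52.4₎ = R₍20₎(1 + αΔT) = 0.3298 × (1 + 0.004×32.4) = 0.3725 Ω
V = IR = 12.2 × 0.3725 = 4.54 V

4.54 V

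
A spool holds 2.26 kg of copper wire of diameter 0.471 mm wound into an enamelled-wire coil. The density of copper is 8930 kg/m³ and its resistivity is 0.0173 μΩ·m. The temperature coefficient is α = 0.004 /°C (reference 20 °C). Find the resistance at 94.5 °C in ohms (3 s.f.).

187 Ω

ρ = 0.0173 μΩ·m = 1.73×10^-8 Ω·m
A = π(d/2)² = π(2.3550e-04 m)² = 1.7423e-07 m²
L = m/(density·A) = 2.26/(8930×1.7423e-07) = 1453 m
R = ρL/A = (1.73×10^-8)(1453)/(1.7423e-07) = 144.2 Ω
R(94.5 °C) = 144.2 × (1 + 0.004×74.5) = 187 Ω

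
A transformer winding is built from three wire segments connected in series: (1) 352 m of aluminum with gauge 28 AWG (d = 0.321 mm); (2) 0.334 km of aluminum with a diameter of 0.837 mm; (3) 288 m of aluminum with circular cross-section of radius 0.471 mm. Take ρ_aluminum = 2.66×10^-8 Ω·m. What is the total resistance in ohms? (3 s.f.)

143 Ω

Seg 1: A = π(0.321/2 mm)² = π(1.6050e-04 m)² = 8.093e-08 m²
R_1 = (2.66×10^-8)(352)/(8.093e-08) = 115.7 Ω
Seg 2: A = π(d/2)² = π(4.1850e-04 m)² = 5.502e-07 m²
R_2 = (2.66×10^-8)(334)/(5.502e-07) = 16.15 Ω
Seg 3: A = πr² = π(4.7100e-04 m)² = 6.969e-07 m²
R_3 = (2.66×10^-8)(288)/(6.969e-07) = 10.99 Ω
R_total = R_1 + R_2 + R_3 = 143 Ω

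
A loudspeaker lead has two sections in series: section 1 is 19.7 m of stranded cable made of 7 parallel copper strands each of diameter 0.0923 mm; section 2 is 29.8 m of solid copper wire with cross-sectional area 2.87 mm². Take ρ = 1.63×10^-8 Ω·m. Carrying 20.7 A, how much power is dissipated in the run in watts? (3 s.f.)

Section 1: A_strand = π(4.6150e-05)² = 6.691e-09 m²; R₁ = ρL/(N·A_s) = (1.63×10^-8)(19.7)/(7×6.691e-09) = 6.856 Ω
Section 2: A = 2.87 mm² = 2.870e-06 m²
R₂ = (1.63×10^-8)(29.8)/(2.870e-06) = 0.1692 Ω
R = R₁ + R₂ = 7.025 Ω
P = I²R = (20.7)² × 7.025 = 3010 W

3010 W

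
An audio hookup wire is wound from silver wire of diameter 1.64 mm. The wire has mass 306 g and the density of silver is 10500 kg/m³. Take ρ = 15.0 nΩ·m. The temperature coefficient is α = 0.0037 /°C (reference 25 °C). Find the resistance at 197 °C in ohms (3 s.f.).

ρ = 15.0 nΩ·m = 1.50×10^-8 Ω·m
A = π(d/2)² = π(8.2000e-04 m)² = 2.1124e-06 m²
L = m/(density·A) = 0.306/(10500×2.1124e-06) = 13.8 m
R = ρL/A = (1.50×10^-8)(13.8)/(2.1124e-06) = 0.09796 Ω
R(197 °C) = 0.09796 × (1 + 0.0037×172) = 0.160 Ω

0.160 Ω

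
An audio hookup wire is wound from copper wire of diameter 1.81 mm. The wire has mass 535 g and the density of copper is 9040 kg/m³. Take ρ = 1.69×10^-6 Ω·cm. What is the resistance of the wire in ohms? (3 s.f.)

0.151 Ω

ρ = 1.69×10^-6 Ω·cm = 1.69×10^-8 Ω·m
A = π(d/2)² = π(9.0500e-04 m)² = 2.5730e-06 m²
L = m/(density·A) = 0.535/(9040×2.5730e-06) = 23 m
R = ρL/A = (1.69×10^-8)(23)/(2.5730e-06) = 0.151 Ω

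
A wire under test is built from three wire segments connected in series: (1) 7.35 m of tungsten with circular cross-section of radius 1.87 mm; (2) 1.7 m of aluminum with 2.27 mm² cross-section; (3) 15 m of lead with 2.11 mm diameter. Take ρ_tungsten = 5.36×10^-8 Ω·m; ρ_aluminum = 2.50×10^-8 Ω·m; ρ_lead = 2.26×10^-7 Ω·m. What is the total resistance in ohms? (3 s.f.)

Seg 1: A = πr² = π(1.8700e-03 m)² = 1.099e-05 m²
R_1 = (5.36×10^-8)(7.35)/(1.099e-05) = 0.03586 Ω
Seg 2: A = 2.27 mm² = 2.270e-06 m²
R_2 = (2.50×10^-8)(1.7)/(2.270e-06) = 0.01872 Ω
Seg 3: A = π(d/2)² = π(1.0550e-03 m)² = 3.497e-06 m²
R_3 = (2.26×10^-7)(15)/(3.497e-06) = 0.9695 Ω
R_total = R_1 + R_2 + R_3 = 1.02 Ω

1.02 Ω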